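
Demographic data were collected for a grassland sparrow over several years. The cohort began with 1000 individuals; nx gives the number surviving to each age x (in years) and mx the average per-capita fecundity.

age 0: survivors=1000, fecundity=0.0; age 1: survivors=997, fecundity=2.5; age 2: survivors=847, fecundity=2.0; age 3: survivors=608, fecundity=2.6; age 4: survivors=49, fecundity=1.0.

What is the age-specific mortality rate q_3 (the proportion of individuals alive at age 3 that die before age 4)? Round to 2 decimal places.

lx = nx/n0 = nx/1000: 1, 0.997, 0.847, 0.608, 0.049
q_3 = (l_3 − l_4) / l_3 = (0.608 − 0.049) / 0.608
     = 0.559 / 0.608 = 0.919408… → 0.92

0.92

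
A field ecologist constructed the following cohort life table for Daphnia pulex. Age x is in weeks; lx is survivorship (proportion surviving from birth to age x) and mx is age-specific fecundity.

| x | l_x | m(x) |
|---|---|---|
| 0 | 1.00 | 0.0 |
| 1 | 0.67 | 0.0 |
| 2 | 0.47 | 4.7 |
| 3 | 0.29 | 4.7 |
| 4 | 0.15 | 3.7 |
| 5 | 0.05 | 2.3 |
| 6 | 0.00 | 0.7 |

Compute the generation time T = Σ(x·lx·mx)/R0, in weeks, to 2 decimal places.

2.66

lx·mx: 0, 0, 2.209, 1.363, 0.555, 0.115, 0 → R0 = 4.242
x·lx·mx: 0, 0, 4.418, 4.089, 2.22, 0.575, 0 → Σ = 11.302
T = 11.302 / 4.242 = 2.664309… → 2.66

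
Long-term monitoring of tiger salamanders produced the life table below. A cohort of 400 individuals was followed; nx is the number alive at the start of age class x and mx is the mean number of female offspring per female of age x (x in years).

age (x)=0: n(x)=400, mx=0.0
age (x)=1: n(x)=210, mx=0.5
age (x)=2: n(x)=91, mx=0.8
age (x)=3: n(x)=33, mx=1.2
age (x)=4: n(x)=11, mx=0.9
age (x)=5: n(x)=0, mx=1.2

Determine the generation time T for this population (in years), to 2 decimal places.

1.80

lx = nx/n0 = nx/400: 1, 0.525, 0.2275, 0.0825, 0.0275, 0
lx·mx: 0, 0.2625, 0.182, 0.099, 0.02475, 0 → R0 = 0.56825
x·lx·mx: 0, 0.2625, 0.364, 0.297, 0.099, 0 → Σ = 1.0225
T = 1.0225 / 0.56825 = 1.799384… → 1.80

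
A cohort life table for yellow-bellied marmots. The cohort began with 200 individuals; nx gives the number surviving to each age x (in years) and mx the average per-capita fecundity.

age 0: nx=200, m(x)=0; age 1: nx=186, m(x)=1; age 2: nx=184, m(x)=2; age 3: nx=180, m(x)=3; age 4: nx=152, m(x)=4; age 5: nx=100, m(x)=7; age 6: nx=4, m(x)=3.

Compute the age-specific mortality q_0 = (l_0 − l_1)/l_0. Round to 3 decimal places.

lx = nx/n0 = nx/200: 1, 0.93, 0.92, 0.9, 0.76, 0.5, 0.02
q_0 = (l_0 − l_1) / l_0 = (1 − 0.93) / 1
     = 0.07 / 1 = 0.07 → 0.070

0.070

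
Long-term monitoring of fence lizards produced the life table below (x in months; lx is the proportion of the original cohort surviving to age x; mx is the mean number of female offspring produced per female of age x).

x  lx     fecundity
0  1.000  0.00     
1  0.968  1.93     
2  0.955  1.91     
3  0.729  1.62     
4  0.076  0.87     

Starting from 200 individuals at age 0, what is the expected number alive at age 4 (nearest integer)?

Expected survivors = N0 · l_4 = 200 × 0.076 = 15.2 → 15

15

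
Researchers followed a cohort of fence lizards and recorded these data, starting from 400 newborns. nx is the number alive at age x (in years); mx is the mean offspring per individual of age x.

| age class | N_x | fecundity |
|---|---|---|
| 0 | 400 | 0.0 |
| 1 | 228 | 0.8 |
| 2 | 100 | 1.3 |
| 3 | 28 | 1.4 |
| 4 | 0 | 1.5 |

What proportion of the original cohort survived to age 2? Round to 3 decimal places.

l_2 = n_2/n_0 = 100/400 = 0.25 → 0.250

0.250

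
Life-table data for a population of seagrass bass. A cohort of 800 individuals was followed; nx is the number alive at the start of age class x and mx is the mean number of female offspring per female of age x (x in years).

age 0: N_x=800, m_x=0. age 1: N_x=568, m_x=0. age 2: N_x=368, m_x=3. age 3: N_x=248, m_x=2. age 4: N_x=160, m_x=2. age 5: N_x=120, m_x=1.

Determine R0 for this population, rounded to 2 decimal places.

2.55

lx = nx/n0 = nx/800: 1, 0.71, 0.46, 0.31, 0.2, 0.15
lx·mx by age: 0, 0, 1.38, 0.62, 0.4, 0.15
R0 = Σ lx·mx = 2.55 → 2.55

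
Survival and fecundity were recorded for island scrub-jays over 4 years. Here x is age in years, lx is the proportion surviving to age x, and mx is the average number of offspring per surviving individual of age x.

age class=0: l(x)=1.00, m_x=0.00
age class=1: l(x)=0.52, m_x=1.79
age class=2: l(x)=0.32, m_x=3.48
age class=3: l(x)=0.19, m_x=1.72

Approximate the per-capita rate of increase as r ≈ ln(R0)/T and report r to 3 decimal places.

0.495

R0 = Σ lx·mx = 0 + 0.9308 + 1.1136 + 0.3268 = 2.3712
Σ x·lx·mx = 4.1384; T = 4.1384/2.3712 = 1.74528…
r ≈ ln(R0)/T = ln(2.3712)/1.74528… = 0.4947… → 0.495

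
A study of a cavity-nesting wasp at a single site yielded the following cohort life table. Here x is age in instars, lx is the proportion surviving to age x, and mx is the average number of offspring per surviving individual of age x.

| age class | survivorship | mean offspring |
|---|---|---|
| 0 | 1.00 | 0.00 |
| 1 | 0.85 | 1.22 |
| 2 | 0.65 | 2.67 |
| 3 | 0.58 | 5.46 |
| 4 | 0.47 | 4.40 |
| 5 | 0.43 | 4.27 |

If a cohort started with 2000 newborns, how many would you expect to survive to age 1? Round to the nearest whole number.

1700

Expected survivors = N0 · l_1 = 2000 × 0.85 = 1700 → 1700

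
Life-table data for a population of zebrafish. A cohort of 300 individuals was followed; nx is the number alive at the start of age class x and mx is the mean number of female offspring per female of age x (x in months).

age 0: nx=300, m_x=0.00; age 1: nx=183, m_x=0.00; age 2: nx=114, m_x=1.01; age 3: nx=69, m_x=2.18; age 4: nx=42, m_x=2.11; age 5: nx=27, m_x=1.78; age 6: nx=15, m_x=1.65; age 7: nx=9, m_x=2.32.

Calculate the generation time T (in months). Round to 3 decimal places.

lx = nx/n0 = nx/300: 1, 0.61, 0.38, 0.23, 0.14, 0.09, 0.05, 0.03
lx·mx: 0, 0, 0.3838, 0.5014, 0.2954, 0.1602, 0.0825, 0.0696 → R0 = 1.4929
x·lx·mx: 0, 0, 0.7676, 1.5042, 1.1816, 0.801, 0.495, 0.4872 → Σ = 5.2366
T = 5.2366 / 1.4929 = 3.50767… → 3.508

3.508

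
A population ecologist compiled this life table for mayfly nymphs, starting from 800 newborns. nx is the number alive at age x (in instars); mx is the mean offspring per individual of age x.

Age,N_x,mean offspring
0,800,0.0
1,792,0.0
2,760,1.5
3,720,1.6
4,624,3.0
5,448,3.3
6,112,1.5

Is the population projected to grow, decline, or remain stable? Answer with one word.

growing

lx = nx/n0 = nx/800: 1, 0.99, 0.95, 0.9, 0.78, 0.56, 0.14
R0 = Σ lx·mx = 0 + 0 + 1.425 + 1.44 + 2.34 + 1.848 + 0.21 = 7.263
R0 > 1, so the population is growing.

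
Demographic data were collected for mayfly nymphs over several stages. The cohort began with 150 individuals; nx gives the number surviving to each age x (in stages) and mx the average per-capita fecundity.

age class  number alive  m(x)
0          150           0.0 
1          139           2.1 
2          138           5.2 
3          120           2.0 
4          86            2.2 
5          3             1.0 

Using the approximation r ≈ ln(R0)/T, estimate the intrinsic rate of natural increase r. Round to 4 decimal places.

1.0135

lx = nx/n0 = nx/150: 1, 0.92667…, 0.92, 0.8, 0.57333…, 0.02
R0 = Σ lx·mx = 0 + 1.946… + 4.784 + 1.6 + 1.26133… + 0.02 = 9.611333…
Σ x·lx·mx = 21.459333…; T = 21.459333…/9.611333… = 2.23271…
r ≈ ln(R0)/T = ln(9.611333…)/2.23271… = 1.01354… → 1.0135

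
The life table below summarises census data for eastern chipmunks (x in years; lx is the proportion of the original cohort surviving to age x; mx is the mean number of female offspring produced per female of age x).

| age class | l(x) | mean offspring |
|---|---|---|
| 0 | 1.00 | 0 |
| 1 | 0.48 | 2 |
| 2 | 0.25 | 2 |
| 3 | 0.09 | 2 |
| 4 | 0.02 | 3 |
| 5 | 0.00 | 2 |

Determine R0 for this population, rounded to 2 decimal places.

1.70

lx·mx by age: 0, 0.96, 0.5, 0.18, 0.06, 0
R0 = Σ lx·mx = 1.7 → 1.70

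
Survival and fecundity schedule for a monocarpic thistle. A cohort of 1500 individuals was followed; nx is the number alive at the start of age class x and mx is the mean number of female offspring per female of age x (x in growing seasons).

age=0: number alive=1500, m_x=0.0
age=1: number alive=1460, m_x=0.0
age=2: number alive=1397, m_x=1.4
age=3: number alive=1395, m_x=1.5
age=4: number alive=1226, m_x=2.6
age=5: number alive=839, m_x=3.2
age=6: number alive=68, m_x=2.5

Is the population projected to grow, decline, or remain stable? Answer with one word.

lx = nx/n0 = nx/1500: 1, 0.97333…, 0.93133…, 0.93, 0.81733…, 0.55933…, 0.04533…
R0 = Σ lx·mx = 0 + 0 + 1.303867… + 1.395 + 2.125067… + 1.789867… + 0.113333… = 6.727133…
R0 > 1, so the population is growing.

growing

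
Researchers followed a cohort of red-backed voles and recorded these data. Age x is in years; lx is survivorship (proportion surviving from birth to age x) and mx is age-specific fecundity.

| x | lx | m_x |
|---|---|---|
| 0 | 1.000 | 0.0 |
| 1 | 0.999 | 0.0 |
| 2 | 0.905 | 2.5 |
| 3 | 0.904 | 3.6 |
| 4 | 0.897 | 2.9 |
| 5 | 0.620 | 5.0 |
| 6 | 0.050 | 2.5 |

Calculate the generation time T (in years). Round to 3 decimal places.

lx·mx: 0, 0, 2.2625, 3.2544, 2.6013, 3.1, 0.125 → R0 = 11.3432
x·lx·mx: 0, 0, 4.525, 9.7632, 10.4052, 15.5, 0.75 → Σ = 40.9434
T = 40.9434 / 11.3432 = 3.609511… → 3.610

3.610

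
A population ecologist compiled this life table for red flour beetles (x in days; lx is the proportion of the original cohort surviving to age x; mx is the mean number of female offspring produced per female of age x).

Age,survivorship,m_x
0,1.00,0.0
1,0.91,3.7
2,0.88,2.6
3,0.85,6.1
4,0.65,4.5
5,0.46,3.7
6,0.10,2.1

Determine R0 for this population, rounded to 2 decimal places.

lx·mx by age: 0, 3.367, 2.288, 5.185, 2.925, 1.702, 0.21
R0 = Σ lx·mx = 15.677 → 15.68

15.68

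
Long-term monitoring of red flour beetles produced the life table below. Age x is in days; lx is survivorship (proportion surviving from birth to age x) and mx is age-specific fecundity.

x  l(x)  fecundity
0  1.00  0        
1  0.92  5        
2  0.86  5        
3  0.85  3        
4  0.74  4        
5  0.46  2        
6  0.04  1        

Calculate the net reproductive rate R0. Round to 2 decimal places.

15.37

lx·mx by age: 0, 4.6, 4.3, 2.55, 2.96, 0.92, 0.04
R0 = Σ lx·mx = 15.37 → 15.37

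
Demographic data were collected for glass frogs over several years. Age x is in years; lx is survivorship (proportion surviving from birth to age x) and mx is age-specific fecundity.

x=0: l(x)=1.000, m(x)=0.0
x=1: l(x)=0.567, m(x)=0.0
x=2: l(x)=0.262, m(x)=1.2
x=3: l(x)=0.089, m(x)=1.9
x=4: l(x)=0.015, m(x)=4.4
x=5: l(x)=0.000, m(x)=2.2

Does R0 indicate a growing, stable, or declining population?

declining

R0 = Σ lx·mx = 0 + 0 + 0.3144 + 0.1691 + 0.066 + 0 = 0.5495
R0 < 1, so the population is declining.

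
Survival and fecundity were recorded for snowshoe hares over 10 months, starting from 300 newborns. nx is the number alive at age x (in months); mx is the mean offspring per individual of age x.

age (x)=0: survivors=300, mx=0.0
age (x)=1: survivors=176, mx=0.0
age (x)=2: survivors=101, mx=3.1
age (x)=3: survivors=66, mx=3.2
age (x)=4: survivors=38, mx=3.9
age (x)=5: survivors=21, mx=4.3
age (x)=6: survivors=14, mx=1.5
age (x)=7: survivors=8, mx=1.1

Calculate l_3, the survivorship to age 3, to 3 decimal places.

l_3 = n_3/n_0 = 66/300 = 0.22 → 0.220

0.220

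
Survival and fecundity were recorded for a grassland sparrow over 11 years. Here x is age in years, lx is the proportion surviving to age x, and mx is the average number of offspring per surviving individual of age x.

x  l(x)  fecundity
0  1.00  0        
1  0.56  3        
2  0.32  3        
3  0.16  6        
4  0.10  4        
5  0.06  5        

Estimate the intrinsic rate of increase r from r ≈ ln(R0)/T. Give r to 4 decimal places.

0.6547

R0 = Σ lx·mx = 0 + 1.68 + 0.96 + 0.96 + 0.4 + 0.3 = 4.3
Σ x·lx·mx = 9.58; T = 9.58/4.3 = 2.22791…
r ≈ ln(R0)/T = ln(4.3)/2.22791… = 0.654702… → 0.6547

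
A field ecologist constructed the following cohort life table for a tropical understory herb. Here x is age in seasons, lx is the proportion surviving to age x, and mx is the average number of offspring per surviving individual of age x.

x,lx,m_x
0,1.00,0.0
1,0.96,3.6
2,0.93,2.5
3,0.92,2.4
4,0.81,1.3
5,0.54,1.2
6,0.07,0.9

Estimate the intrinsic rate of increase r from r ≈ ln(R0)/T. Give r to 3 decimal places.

0.985

R0 = Σ lx·mx = 0 + 3.456 + 2.325 + 2.208 + 1.053 + 0.648 + 0.063 = 9.753
Σ x·lx·mx = 22.56; T = 22.56/9.753 = 2.31313…
r ≈ ln(R0)/T = ln(9.753)/2.31313… = 0.98463… → 0.985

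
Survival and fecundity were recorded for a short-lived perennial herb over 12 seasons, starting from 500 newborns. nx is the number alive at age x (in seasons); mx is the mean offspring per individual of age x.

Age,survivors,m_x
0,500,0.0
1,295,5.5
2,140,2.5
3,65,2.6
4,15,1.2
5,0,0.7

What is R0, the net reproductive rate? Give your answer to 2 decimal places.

4.32

lx = nx/n0 = nx/500: 1, 0.59, 0.28, 0.13, 0.03, 0
lx·mx by age: 0, 3.245, 0.7, 0.338, 0.036, 0
R0 = Σ lx·mx = 4.319 → 4.32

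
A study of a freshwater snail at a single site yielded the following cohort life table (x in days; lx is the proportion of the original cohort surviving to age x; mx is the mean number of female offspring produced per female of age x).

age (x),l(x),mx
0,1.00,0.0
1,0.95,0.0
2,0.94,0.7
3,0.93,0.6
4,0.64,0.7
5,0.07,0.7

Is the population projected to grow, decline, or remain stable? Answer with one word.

growing

R0 = Σ lx·mx = 0 + 0 + 0.658 + 0.558 + 0.448 + 0.049 = 1.713
R0 > 1, so the population is growing.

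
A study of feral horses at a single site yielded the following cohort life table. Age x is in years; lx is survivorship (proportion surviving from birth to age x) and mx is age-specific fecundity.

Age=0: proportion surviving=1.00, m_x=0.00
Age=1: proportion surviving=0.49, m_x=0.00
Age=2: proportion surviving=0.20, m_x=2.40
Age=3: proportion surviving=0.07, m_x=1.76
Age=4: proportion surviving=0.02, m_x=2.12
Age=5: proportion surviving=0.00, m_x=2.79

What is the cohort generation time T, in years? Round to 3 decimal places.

lx·mx: 0, 0, 0.48, 0.1232, 0.0424, 0 → R0 = 0.6456
x·lx·mx: 0, 0, 0.96, 0.3696, 0.1696, 0 → Σ = 1.4992
T = 1.4992 / 0.6456 = 2.322181… → 2.322

2.322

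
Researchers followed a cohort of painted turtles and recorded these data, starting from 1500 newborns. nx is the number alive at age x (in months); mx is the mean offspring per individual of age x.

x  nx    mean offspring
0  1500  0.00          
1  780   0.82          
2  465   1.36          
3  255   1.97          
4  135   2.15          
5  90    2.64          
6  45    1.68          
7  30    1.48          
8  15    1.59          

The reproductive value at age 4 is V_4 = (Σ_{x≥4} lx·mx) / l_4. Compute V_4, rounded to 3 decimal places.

lx = nx/n0 = nx/1500: 1, 0.52, 0.31, 0.17, 0.09, 0.06, 0.03, 0.02, 0.01
lx·mx for x ≥ 4: 0.1935, 0.1584, 0.0504, 0.0296, 0.0159 → sum = 0.4478
V_4 = 0.4478 / l_4 = 0.4478 / 0.09 = 4.975556… → 4.976

4.976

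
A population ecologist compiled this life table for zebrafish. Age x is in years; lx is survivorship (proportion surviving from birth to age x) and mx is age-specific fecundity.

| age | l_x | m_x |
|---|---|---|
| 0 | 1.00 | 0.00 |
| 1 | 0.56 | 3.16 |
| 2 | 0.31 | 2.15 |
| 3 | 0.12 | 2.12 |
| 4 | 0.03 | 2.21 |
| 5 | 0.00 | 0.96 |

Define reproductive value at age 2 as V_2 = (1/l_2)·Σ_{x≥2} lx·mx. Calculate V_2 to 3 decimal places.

lx·mx for x ≥ 2: 0.6665, 0.2544, 0.0663, 0 → sum = 0.9872
V_2 = 0.9872 / l_2 = 0.9872 / 0.31 = 3.184516… → 3.185

3.185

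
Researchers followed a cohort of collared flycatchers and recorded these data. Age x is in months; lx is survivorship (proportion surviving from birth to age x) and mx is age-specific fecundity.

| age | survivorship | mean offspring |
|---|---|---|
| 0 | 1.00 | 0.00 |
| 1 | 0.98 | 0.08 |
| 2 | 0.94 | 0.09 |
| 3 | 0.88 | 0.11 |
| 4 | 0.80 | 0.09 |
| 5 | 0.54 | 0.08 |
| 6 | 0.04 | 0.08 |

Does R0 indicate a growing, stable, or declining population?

declining

R0 = Σ lx·mx = 0 + 0.0784 + 0.0846 + 0.0968 + 0.072 + 0.0432 + 0.0032 = 0.3782
R0 < 1, so the population is declining.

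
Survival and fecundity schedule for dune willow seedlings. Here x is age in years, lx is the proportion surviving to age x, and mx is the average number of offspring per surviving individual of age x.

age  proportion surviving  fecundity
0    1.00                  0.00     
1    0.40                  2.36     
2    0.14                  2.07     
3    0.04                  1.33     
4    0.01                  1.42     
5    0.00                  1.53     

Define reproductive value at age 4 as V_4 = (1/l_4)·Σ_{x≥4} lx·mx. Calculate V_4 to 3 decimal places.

1.420

lx·mx for x ≥ 4: 0.0142, 0 → sum = 0.0142
V_4 = 0.0142 / l_4 = 0.0142 / 0.01 = 1.42 → 1.420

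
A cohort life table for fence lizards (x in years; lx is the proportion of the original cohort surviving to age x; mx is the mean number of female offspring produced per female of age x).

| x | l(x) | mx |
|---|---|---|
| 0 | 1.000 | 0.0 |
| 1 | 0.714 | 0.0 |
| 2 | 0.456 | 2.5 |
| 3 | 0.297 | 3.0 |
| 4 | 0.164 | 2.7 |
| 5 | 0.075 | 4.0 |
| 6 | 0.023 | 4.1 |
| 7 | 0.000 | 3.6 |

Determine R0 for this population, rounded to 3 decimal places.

lx·mx by age: 0, 0, 1.14, 0.891, 0.4428, 0.3, 0.0943, 0
R0 = Σ lx·mx = 2.8681 → 2.868

2.868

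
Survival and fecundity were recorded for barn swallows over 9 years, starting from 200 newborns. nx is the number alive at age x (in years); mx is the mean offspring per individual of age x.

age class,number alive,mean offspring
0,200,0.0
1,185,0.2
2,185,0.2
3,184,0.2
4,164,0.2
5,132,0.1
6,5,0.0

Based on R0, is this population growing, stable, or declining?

declining

lx = nx/n0 = nx/200: 1, 0.925, 0.925, 0.92, 0.82, 0.66, 0.025
R0 = Σ lx·mx = 0 + 0.185 + 0.185 + 0.184 + 0.164 + 0.066 + 0 = 0.784
R0 < 1, so the population is declining.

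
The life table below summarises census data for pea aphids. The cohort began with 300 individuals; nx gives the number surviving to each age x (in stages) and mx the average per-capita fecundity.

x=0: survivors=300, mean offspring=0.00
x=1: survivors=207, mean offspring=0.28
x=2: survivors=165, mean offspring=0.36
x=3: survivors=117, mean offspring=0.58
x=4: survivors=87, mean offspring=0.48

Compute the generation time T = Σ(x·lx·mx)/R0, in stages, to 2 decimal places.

lx = nx/n0 = nx/300: 1, 0.69, 0.55, 0.39, 0.29
lx·mx: 0, 0.1932, 0.198, 0.2262, 0.1392 → R0 = 0.7566
x·lx·mx: 0, 0.1932, 0.396, 0.6786, 0.5568 → Σ = 1.8246
T = 1.8246 / 0.7566 = 2.411578… → 2.41

2.41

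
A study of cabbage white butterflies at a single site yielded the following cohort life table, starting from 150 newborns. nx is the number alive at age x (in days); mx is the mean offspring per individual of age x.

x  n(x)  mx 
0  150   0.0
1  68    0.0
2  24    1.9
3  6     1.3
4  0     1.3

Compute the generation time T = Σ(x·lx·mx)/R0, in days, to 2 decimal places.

2.15

lx = nx/n0 = nx/150: 1, 0.45333…, 0.16, 0.04, 0
lx·mx: 0, 0, 0.304, 0.052, 0 → R0 = 0.356…
x·lx·mx: 0, 0, 0.608, 0.156, 0 → Σ = 0.764…
T = 0.764… / 0.356… = 2.146067… → 2.15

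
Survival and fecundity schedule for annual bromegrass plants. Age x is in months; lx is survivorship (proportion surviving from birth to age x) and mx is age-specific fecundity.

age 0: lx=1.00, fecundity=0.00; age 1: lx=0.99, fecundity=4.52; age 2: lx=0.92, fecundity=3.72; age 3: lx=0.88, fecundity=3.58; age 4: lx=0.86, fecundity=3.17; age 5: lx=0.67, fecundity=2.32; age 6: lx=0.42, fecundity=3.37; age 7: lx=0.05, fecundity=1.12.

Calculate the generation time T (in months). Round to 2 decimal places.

lx·mx: 0, 4.4748, 3.4224, 3.1504, 2.7262, 1.5544, 1.4154, 0.056 → R0 = 16.7996
x·lx·mx: 0, 4.4748, 6.8448, 9.4512, 10.9048, 7.772, 8.4924, 0.392 → Σ = 48.332
T = 48.332 / 16.7996 = 2.876973… → 2.88

2.88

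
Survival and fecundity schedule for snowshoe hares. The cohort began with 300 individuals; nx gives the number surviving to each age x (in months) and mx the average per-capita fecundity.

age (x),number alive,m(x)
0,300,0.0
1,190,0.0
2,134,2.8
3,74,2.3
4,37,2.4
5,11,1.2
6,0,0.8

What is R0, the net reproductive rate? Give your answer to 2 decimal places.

2.16

lx = nx/n0 = nx/300: 1, 0.63333…, 0.44667…, 0.24667…, 0.12333…, 0.03667…, 0
lx·mx by age: 0, 0, 1.250667…, 0.567333…, 0.296…, 0.044…, 0
R0 = Σ lx·mx = 2.158… → 2.16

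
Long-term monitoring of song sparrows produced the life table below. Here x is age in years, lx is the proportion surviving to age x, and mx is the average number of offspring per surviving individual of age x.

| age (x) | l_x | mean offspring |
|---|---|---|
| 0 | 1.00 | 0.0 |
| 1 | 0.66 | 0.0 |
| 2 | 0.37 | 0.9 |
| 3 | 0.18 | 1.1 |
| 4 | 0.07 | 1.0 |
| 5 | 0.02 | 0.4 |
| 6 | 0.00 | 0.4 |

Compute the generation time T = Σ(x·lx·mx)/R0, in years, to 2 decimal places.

2.59

lx·mx: 0, 0, 0.333, 0.198, 0.07, 0.008, 0 → R0 = 0.609
x·lx·mx: 0, 0, 0.666, 0.594, 0.28, 0.04, 0 → Σ = 1.58
T = 1.58 / 0.609 = 2.594417… → 2.59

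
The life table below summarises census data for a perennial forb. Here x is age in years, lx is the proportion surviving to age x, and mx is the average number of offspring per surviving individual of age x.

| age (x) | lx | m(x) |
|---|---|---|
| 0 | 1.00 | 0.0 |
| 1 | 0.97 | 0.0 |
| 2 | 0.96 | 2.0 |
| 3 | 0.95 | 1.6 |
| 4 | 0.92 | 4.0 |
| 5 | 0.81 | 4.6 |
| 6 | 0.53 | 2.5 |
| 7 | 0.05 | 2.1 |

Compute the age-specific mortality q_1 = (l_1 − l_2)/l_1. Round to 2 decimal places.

0.01

q_1 = (l_1 − l_2) / l_1 = (0.97 − 0.96) / 0.97
     = 0.01 / 0.97 = 0.010309… → 0.01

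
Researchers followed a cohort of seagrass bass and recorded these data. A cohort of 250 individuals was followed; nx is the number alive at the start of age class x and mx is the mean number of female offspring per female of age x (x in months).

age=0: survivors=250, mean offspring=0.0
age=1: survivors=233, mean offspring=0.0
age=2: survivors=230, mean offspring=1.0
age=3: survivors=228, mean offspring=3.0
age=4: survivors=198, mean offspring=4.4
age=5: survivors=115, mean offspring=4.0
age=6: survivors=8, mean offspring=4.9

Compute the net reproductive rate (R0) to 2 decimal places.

9.14

lx = nx/n0 = nx/250: 1, 0.932, 0.92, 0.912, 0.792, 0.46, 0.032
lx·mx by age: 0, 0, 0.92, 2.736, 3.4848, 1.84, 0.1568
R0 = Σ lx·mx = 9.1376 → 9.14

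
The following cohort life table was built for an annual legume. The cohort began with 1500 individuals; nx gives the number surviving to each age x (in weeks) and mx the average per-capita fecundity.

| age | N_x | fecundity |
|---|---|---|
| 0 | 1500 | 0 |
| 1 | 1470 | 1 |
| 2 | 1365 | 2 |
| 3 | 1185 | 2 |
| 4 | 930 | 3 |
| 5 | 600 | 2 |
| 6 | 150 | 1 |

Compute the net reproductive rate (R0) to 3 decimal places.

7.140

lx = nx/n0 = nx/1500: 1, 0.98, 0.91, 0.79, 0.62, 0.4, 0.1
lx·mx by age: 0, 0.98, 1.82, 1.58, 1.86, 0.8, 0.1
R0 = Σ lx·mx = 7.14 → 7.140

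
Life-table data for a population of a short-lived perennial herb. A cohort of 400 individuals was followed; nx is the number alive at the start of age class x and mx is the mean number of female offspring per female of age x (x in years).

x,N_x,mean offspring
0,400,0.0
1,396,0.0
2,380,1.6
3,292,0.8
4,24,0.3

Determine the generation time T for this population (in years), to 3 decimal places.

lx = nx/n0 = nx/400: 1, 0.99, 0.95, 0.73, 0.06
lx·mx: 0, 0, 1.52, 0.584, 0.018 → R0 = 2.122
x·lx·mx: 0, 0, 3.04, 1.752, 0.072 → Σ = 4.864
T = 4.864 / 2.122 = 2.292177… → 2.292

2.292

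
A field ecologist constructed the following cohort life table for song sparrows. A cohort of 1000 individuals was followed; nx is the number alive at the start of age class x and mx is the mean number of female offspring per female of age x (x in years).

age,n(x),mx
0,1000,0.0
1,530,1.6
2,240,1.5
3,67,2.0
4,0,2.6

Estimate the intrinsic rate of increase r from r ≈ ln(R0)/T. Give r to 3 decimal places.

lx = nx/n0 = nx/1000: 1, 0.53, 0.24, 0.067, 0
R0 = Σ lx·mx = 0 + 0.848 + 0.36 + 0.134 + 0 = 1.342
Σ x·lx·mx = 1.97; T = 1.97/1.342 = 1.46796…
r ≈ ln(R0)/T = ln(1.342)/1.46796… = 0.20039… → 0.200

0.200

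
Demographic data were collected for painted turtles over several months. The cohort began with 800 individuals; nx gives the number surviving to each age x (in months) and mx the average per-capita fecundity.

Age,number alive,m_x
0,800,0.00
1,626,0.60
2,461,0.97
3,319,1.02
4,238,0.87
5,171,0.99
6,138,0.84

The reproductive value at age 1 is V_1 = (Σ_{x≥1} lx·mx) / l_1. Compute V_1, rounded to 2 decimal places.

lx = nx/n0 = nx/800: 1, 0.7825, 0.57625, 0.39875, 0.2975, 0.21375, 0.1725
lx·mx for x ≥ 1: 0.4695, 0.558963…, 0.406725…, 0.258825, 0.211613…, 0.1449 → sum = 2.050525…
V_1 = 2.050525… / l_1 = 2.050525… / 0.7825 = 2.620479… → 2.62

2.62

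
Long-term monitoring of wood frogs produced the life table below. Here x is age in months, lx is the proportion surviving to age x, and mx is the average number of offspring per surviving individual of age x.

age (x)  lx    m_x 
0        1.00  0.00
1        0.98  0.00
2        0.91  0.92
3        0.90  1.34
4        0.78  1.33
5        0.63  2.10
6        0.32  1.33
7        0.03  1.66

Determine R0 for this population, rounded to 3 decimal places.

lx·mx by age: 0, 0, 0.8372, 1.206, 1.0374, 1.323, 0.4256, 0.0498
R0 = Σ lx·mx = 4.879 → 4.879

4.879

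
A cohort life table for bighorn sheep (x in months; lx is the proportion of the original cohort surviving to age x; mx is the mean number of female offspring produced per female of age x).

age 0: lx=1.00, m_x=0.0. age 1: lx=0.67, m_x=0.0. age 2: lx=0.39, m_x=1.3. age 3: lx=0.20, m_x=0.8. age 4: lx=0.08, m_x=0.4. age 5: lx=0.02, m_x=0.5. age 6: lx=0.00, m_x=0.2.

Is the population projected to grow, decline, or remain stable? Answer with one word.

R0 = Σ lx·mx = 0 + 0 + 0.507 + 0.16 + 0.032 + 0.01 + 0 = 0.709
R0 < 1, so the population is declining.

declining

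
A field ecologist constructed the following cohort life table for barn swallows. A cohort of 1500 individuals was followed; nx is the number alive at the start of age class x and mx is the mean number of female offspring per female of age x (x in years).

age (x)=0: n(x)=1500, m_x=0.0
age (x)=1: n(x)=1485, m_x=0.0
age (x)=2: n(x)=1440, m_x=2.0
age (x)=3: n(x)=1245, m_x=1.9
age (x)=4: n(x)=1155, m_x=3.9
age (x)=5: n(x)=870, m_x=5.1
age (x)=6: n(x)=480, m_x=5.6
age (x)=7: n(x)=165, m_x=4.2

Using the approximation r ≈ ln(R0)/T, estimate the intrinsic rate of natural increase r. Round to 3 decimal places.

0.584

lx = nx/n0 = nx/1500: 1, 0.99, 0.96, 0.83, 0.77, 0.58, 0.32, 0.11
R0 = Σ lx·mx = 0 + 0 + 1.92 + 1.577 + 3.003 + 2.958 + 1.792 + 0.462 = 11.712
Σ x·lx·mx = 49.359; T = 49.359/11.712 = 4.2144…
r ≈ ln(R0)/T = ln(11.712)/4.2144… = 0.58386… → 0.584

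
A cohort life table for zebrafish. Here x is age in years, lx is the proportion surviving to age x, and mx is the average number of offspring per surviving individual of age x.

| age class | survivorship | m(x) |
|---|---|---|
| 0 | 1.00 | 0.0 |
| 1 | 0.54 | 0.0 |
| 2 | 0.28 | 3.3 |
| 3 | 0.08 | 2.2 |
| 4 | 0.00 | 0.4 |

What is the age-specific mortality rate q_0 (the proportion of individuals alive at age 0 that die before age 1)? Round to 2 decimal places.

0.46

q_0 = (l_0 − l_1) / l_0 = (1 − 0.54) / 1
     = 0.46 / 1 = 0.46 → 0.46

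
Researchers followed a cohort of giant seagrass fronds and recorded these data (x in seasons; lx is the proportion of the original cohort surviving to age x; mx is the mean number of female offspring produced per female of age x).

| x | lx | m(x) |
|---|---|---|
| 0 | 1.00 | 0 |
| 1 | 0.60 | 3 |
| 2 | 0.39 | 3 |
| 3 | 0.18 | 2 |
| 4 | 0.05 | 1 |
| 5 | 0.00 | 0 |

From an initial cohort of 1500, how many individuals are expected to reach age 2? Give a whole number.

585

Expected survivors = N0 · l_2 = 1500 × 0.39 = 585 → 585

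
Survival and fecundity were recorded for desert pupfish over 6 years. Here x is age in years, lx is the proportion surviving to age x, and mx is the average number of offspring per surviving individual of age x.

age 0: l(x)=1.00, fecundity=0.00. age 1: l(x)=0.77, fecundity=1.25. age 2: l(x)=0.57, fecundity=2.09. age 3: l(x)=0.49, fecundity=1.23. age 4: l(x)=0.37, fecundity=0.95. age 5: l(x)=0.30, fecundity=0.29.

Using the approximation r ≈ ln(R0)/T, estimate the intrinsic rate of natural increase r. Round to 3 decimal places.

0.531

R0 = Σ lx·mx = 0 + 0.9625 + 1.1913 + 0.6027 + 0.3515 + 0.087 = 3.195
Σ x·lx·mx = 6.9942; T = 6.9942/3.195 = 2.18911…
r ≈ ln(R0)/T = ln(3.195)/2.18911… = 0.53062… → 0.531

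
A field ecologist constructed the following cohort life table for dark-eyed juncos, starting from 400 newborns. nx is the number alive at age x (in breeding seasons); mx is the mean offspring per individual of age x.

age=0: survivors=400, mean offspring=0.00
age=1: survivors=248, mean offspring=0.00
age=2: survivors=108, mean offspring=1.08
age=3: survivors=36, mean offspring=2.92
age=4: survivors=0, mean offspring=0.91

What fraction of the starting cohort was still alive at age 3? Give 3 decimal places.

l_3 = n_3/n_0 = 36/400 = 0.09 → 0.090

0.090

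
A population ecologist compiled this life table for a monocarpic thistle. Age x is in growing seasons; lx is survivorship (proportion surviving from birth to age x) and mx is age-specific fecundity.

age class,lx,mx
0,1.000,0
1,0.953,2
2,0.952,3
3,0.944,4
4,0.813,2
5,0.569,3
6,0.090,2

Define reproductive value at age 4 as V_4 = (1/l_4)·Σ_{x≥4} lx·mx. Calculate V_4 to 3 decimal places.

4.321

lx·mx for x ≥ 4: 1.626, 1.707, 0.18 → sum = 3.513
V_4 = 3.513 / l_4 = 3.513 / 0.813 = 4.321033… → 4.321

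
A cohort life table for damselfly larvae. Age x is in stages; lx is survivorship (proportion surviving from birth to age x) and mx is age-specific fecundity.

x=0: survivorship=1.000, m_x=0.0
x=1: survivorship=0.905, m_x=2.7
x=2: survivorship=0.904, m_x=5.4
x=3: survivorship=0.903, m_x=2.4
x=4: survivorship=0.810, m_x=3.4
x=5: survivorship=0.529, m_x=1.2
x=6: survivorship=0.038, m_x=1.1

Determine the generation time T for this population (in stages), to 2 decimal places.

2.57

lx·mx: 0, 2.4435, 4.8816, 2.1672, 2.754, 0.6348, 0.0418 → R0 = 12.9229
x·lx·mx: 0, 2.4435, 9.7632, 6.5016, 11.016, 3.174, 0.2508 → Σ = 33.1491
T = 33.1491 / 12.9229 = 2.565144… → 2.57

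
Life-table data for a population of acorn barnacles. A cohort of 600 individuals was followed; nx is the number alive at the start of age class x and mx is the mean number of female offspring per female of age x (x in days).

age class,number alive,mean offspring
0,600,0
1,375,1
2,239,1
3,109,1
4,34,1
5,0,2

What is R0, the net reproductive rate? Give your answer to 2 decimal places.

1.26

lx = nx/n0 = nx/600: 1, 0.625, 0.39833…, 0.18167…, 0.05667…, 0
lx·mx by age: 0, 0.625, 0.398333…, 0.181667…, 0.056667…, 0
R0 = Σ lx·mx = 1.261667… → 1.26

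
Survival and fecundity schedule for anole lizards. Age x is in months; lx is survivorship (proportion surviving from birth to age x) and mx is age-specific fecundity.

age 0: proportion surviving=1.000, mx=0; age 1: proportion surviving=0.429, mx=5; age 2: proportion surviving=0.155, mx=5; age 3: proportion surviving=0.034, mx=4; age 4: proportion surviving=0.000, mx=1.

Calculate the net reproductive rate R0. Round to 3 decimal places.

3.056

lx·mx by age: 0, 2.145, 0.775, 0.136, 0
R0 = Σ lx·mx = 3.056 → 3.056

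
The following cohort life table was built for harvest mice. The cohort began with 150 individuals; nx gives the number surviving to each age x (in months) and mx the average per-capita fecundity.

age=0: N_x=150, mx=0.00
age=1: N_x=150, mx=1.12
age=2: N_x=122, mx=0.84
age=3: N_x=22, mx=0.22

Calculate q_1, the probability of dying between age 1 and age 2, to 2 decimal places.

0.19

lx = nx/n0 = nx/150: 1, 1, 0.81333…, 0.14667…
q_1 = (l_1 − l_2) / l_1 = (1 − 0.813333…) / 1
     = 0.186667… / 1 = 0.186667… → 0.19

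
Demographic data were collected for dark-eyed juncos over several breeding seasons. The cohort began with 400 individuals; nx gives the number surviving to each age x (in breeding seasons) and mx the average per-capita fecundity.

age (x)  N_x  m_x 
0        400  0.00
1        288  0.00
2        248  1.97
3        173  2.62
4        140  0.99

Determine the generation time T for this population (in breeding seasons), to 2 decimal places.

2.68

lx = nx/n0 = nx/400: 1, 0.72, 0.62, 0.4325, 0.35
lx·mx: 0, 0, 1.2214, 1.13315, 0.3465 → R0 = 2.70105
x·lx·mx: 0, 0, 2.4428, 3.39945, 1.386 → Σ = 7.22825
T = 7.22825 / 2.70105 = 2.676089… → 2.68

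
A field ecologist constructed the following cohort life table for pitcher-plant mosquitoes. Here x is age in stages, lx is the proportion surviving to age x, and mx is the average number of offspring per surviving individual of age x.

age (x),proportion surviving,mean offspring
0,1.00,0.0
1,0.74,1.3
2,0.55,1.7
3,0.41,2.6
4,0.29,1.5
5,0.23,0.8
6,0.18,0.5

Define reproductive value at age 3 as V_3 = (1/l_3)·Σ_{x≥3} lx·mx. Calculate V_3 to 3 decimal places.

4.329

lx·mx for x ≥ 3: 1.066, 0.435, 0.184, 0.09 → sum = 1.775
V_3 = 1.775 / l_3 = 1.775 / 0.41 = 4.329268… → 4.329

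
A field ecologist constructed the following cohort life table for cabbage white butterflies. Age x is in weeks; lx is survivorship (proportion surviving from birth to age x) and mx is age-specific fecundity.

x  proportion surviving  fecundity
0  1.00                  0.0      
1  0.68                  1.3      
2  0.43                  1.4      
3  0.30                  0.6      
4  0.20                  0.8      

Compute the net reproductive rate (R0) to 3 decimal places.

lx·mx by age: 0, 0.884, 0.602, 0.18, 0.16
R0 = Σ lx·mx = 1.826 → 1.826

1.826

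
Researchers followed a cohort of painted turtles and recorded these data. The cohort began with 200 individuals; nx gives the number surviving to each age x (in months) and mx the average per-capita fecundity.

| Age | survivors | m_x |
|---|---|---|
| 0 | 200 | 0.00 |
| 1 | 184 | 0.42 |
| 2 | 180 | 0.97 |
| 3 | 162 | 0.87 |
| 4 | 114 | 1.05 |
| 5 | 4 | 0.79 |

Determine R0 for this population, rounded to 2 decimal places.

2.58

lx = nx/n0 = nx/200: 1, 0.92, 0.9, 0.81, 0.57, 0.02
lx·mx by age: 0, 0.3864, 0.873, 0.7047, 0.5985, 0.0158
R0 = Σ lx·mx = 2.5784 → 2.58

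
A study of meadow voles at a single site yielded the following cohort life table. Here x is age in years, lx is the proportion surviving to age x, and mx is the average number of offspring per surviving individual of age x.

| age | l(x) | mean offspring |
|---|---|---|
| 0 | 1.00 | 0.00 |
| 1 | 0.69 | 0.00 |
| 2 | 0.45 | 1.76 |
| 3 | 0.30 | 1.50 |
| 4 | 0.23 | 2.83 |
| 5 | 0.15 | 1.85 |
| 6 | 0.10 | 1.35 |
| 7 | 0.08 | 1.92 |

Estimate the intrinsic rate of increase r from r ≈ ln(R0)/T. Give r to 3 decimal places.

R0 = Σ lx·mx = 0 + 0 + 0.792 + 0.45 + 0.6509 + 0.2775 + 0.135 + 0.1536 = 2.459
Σ x·lx·mx = 8.8103; T = 8.8103/2.459 = 3.58288…
r ≈ ln(R0)/T = ln(2.459)/3.58288… = 0.25113… → 0.251

0.251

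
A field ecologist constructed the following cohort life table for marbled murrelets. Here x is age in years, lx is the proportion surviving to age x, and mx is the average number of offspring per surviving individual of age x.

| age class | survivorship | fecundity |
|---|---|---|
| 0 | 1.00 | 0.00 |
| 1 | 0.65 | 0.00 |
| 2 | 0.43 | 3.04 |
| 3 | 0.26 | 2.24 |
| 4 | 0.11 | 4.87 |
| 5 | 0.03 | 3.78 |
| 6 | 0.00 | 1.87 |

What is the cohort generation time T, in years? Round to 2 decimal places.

2.79

lx·mx: 0, 0, 1.3072, 0.5824, 0.5357, 0.1134, 0 → R0 = 2.5387
x·lx·mx: 0, 0, 2.6144, 1.7472, 2.1428, 0.567, 0 → Σ = 7.0714
T = 7.0714 / 2.5387 = 2.785441… → 2.79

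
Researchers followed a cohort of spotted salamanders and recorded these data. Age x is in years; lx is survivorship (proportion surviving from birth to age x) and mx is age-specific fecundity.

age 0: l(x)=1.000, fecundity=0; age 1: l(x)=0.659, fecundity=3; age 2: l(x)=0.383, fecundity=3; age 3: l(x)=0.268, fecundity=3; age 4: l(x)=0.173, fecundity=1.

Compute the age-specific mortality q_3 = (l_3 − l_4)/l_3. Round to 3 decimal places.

0.354

q_3 = (l_3 − l_4) / l_3 = (0.268 − 0.173) / 0.268
     = 0.095 / 0.268 = 0.354478… → 0.354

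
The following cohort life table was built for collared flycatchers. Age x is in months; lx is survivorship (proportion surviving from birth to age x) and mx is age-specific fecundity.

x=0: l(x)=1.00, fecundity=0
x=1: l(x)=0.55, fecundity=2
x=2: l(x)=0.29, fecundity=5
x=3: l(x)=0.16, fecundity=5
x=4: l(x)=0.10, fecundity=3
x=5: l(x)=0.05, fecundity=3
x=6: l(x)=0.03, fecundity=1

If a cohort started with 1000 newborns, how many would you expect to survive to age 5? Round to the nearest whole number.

50

Expected survivors = N0 · l_5 = 1000 × 0.05 = 50 → 50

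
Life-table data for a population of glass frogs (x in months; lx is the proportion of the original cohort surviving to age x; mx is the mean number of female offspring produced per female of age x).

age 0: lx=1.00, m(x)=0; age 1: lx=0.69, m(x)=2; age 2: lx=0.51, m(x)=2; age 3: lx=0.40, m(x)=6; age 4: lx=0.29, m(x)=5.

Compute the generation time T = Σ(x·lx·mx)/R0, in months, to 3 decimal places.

2.627

lx·mx: 0, 1.38, 1.02, 2.4, 1.45 → R0 = 6.25
x·lx·mx: 0, 1.38, 2.04, 7.2, 5.8 → Σ = 16.42
T = 16.42 / 6.25 = 2.6272 → 2.627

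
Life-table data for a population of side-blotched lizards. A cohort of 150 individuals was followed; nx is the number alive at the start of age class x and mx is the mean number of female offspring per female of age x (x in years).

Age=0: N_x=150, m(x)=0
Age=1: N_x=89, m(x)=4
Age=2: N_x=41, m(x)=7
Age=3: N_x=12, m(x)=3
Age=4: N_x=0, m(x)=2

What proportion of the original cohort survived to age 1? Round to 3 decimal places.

l_1 = n_1/n_0 = 89/150 = 0.593333… → 0.593

0.593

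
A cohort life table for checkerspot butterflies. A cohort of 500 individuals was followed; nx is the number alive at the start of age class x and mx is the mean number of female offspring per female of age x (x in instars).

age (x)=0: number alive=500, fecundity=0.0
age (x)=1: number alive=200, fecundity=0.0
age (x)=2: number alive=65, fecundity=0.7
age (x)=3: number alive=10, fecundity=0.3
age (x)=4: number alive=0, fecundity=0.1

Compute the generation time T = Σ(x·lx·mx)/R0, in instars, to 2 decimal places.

lx = nx/n0 = nx/500: 1, 0.4, 0.13, 0.02, 0
lx·mx: 0, 0, 0.091, 0.006, 0 → R0 = 0.097
x·lx·mx: 0, 0, 0.182, 0.018, 0 → Σ = 0.2
T = 0.2 / 0.097 = 2.061856… → 2.06

2.06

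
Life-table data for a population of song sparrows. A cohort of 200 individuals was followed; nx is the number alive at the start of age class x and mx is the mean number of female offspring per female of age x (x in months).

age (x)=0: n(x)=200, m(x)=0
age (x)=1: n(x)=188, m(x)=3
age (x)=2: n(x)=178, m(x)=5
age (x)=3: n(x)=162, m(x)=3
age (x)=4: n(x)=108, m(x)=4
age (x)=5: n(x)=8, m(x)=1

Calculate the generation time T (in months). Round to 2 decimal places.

lx = nx/n0 = nx/200: 1, 0.94, 0.89, 0.81, 0.54, 0.04
lx·mx: 0, 2.82, 4.45, 2.43, 2.16, 0.04 → R0 = 11.9
x·lx·mx: 0, 2.82, 8.9, 7.29, 8.64, 0.2 → Σ = 27.85
T = 27.85 / 11.9 = 2.340336… → 2.34

2.34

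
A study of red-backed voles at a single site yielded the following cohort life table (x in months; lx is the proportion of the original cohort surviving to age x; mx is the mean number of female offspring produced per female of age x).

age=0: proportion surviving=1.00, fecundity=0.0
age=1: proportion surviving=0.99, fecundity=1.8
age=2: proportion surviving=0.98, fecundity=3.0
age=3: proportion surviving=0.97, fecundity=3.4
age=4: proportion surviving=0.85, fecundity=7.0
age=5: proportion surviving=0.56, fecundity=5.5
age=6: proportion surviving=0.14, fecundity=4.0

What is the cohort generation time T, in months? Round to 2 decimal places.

lx·mx: 0, 1.782, 2.94, 3.298, 5.95, 3.08, 0.56 → R0 = 17.61
x·lx·mx: 0, 1.782, 5.88, 9.894, 23.8, 15.4, 3.36 → Σ = 60.116
T = 60.116 / 17.61 = 3.413742… → 3.41

3.41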